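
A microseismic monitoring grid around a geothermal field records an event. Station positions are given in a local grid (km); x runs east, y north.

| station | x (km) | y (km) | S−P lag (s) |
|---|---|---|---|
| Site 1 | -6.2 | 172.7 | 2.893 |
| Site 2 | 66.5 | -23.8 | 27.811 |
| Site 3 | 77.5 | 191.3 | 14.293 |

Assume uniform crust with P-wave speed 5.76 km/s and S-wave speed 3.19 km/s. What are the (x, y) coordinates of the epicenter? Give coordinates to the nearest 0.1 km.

Distance from S−P lag: d = Δt · v_P v_S / (v_P − v_S) = Δt · (5.76·3.19)/(5.76−3.19) ≈ 7.1496·Δt.
So d_Site 1 = 20.68, d_Site 2 = 198.84, d_Site 3 = 102.19 km.
Circle about each station: (x + 6.2)² + (y − 172.7)² = 20.68²; (x − 66.5)² + (y + 23.8)² = 198.84²; (x − 77.5)² + (y − 191.3)² = 102.19².
Subtracting the Site 1 equation from the Site 2 and Site 3 equations removes the quadratic terms:
145.4 x − 393.0 y = -63984.72
167.4 x + 37.2 y = 2723.08
Solving the 2×2 system: x ≈ -18.4, y ≈ 156.0 km.

x ≈ -18.4 km, y ≈ 156.0 km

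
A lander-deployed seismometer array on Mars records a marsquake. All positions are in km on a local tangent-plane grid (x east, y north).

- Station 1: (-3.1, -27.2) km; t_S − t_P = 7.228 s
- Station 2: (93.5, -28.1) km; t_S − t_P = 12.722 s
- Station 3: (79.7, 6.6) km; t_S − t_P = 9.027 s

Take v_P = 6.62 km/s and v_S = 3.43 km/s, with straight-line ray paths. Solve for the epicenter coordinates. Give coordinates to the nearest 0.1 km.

Distance from S−P lag: d = Δt · v_P v_S / (v_P − v_S) = Δt · (6.62·3.43)/(6.62−3.43) ≈ 7.1181·Δt.
So d_Station 1 = 51.45, d_Station 2 = 90.56, d_Station 3 = 64.25 km.
Circle about each station: (x + 3.1)² + (y + 27.2)² = 51.45²; (x − 93.5)² + (y + 28.1)² = 90.56²; (x − 79.7)² + (y − 6.6)² = 64.25².
Subtracting the Station 1 equation from the Station 2 and Station 3 equations removes the quadratic terms:
193.2 x − 1.8 y = 3228.40
165.6 x + 67.6 y = 4165.24
Solving the 2×2 system: x ≈ 16.9, y ≈ 20.2 km.

x ≈ 16.9 km, y ≈ 20.2 km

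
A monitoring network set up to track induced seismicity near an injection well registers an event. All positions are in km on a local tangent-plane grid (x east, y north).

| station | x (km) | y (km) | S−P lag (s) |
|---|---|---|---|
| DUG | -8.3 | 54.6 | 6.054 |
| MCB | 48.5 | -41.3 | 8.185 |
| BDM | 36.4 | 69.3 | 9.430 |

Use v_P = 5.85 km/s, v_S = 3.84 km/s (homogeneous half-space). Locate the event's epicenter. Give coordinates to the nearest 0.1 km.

Distance from S−P lag: d = Δt · v_P v_S / (v_P − v_S) = Δt · (5.85·3.84)/(5.85−3.84) ≈ 11.1761·Δt.
So d_DUG = 67.66, d_MCB = 91.48, d_BDM = 105.39 km.
Circle about each station: (x + 8.3)² + (y − 54.6)² = 67.66²; (x − 48.5)² + (y + 41.3)² = 91.48²; (x − 36.4)² + (y − 69.3)² = 105.39².
Subtracting the DUG equation from the MCB and BDM equations removes the quadratic terms:
113.6 x − 191.8 y = -2782.82
89.4 x + 29.4 y = -3451.78
Solving the 2×2 system: x ≈ -36.3, y ≈ -7.0 km.

-36.3 km east, -7.0 km north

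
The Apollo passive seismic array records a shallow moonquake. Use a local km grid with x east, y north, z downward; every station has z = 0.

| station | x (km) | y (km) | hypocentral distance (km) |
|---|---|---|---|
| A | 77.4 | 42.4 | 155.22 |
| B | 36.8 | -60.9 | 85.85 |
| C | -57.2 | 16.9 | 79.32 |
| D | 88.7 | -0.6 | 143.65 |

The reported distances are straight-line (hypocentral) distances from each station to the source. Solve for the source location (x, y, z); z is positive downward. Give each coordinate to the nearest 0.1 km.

(-40.6, -51.8, 36.0)

Each station gives a sphere (x−x_i)² + (y−y_i)² + z² = d_i² (stations at z=0).
Subtracting the A sphere from B and C: z² cancels, leaving linear equations in x and y:
-81.2 x − 206.6 y = 13997.56
-269.2 x − 51.0 y = 13570.52
Solving: x ≈ -40.598, y ≈ -51.796 km (keep extra digits for the depth step; rounded: -40.6, -51.8).
Then from the A sphere: z² = 155.22² − (x − 77.4)² − (y − 42.4)² with x = -40.598, y = -51.796, so z ≈ 36.012 ≈ 36.0 km.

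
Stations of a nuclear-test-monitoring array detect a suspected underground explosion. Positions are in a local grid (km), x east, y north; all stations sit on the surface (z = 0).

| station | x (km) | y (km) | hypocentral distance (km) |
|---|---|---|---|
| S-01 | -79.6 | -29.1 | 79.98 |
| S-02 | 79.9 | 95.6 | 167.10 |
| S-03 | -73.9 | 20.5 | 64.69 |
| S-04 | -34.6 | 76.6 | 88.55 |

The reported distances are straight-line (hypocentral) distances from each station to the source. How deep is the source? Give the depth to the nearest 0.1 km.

z ≈ 61.1 km

Each station gives a sphere (x−x_i)² + (y−y_i)² + z² = d_i² (stations at z=0).
Subtracting the S-01 sphere from S-02 and S-03: z² cancels, leaving linear equations in x and y:
319.0 x + 249.4 y = -13185.21
11.4 x + 99.2 y = 910.49
Solving: x ≈ -53.297, y ≈ 15.303 km (keep extra digits for the depth step; rounded: -53.3, 15.3).
Then from the S-01 sphere: z² = 79.98² − (x + 79.6)² − (y + 29.1)² with x = -53.297, y = 15.303, so z ≈ 61.101 ≈ 61.1 km.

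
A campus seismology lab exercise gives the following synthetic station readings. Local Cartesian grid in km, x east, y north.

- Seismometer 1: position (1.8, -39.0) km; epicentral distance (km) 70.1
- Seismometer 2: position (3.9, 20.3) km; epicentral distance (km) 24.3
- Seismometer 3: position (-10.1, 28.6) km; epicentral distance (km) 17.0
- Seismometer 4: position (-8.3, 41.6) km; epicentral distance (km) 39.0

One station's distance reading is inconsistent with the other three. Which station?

Solve using three stations at a time. Using Seismometer 1, Seismometer 2, Seismometer 4 (subtract circle equations pairwise → linear system) gives (x, y) ≈ (27.7, 26.2).
Distances from that point to each station vs reported:
  Seismometer 1: calculated 70.2 vs reported 70.1 → residual 0.1 km
  Seismometer 2: calculated 24.5 vs reported 24.3 → residual 0.2 km
  Seismometer 3: calculated 37.9 vs reported 17.0 → residual 20.9 km
  Seismometer 4: calculated 39.1 vs reported 39.0 → residual 0.1 km
Seismometer 1, Seismometer 2, Seismometer 4 are mutually consistent (residuals ≈ 0); Seismometer 3 is off by 20.9 km.

Seismometer 3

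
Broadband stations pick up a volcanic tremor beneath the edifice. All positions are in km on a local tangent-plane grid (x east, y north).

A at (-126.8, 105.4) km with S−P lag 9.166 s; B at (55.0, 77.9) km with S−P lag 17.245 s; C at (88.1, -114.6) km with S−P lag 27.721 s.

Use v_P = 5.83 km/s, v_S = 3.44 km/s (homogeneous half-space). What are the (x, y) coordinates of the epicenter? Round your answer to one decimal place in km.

x ≈ -84.9 km, y ≈ 40.9 km

Distance from S−P lag: d = Δt · v_P v_S / (v_P − v_S) = Δt · (5.83·3.44)/(5.83−3.44) ≈ 8.3913·Δt.
So d_A = 76.91, d_B = 144.71, d_C = 232.62 km.
Circle about each station: (x + 126.8)² + (y − 105.4)² = 76.91²; (x − 55.0)² + (y − 77.9)² = 144.71²; (x − 88.1)² + (y + 114.6)² = 232.62².
Subtracting pairs of circle equations eliminates x²+y² and gives linear equations (the radical axes):
363.6 x − 55.0 y = -33119.83
429.8 x − 440.0 y = -54489.55
Solving the 2×2 system: x ≈ -84.9, y ≈ 40.9 km.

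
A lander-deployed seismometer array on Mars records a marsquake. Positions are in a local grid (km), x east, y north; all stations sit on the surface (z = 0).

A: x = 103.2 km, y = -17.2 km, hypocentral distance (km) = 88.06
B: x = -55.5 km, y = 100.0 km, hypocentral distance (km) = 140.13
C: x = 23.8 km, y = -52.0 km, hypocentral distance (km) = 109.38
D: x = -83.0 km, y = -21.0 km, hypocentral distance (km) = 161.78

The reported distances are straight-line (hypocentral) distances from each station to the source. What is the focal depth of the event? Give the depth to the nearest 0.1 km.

depth ≈ 52.5 km

Each station gives a sphere (x−x_i)² + (y−y_i)² + z² = d_i² (stations at z=0).
Subtracting the A sphere from B and C: z² cancels, leaving linear equations in x and y:
-317.4 x + 234.4 y = -9747.68
-158.8 x − 69.6 y = -11885.06
Solving: x ≈ 58.406, y ≈ 37.502 km (keep extra digits for the depth step; rounded: 58.4, 37.5).
Then from the A sphere: z² = 88.06² − (x − 103.2)² − (y + 17.2)² with x = 58.406, y = 37.502, so z ≈ 52.495 ≈ 52.5 km.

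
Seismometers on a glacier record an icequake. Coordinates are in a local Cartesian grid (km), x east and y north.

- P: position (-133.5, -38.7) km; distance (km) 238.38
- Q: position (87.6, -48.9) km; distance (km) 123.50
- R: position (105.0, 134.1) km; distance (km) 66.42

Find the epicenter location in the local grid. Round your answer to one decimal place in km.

Circle about each station: (x + 133.5)² + (y + 38.7)² = 238.38²; (x − 87.6)² + (y + 48.9)² = 123.50²; (x − 105.0)² + (y − 134.1)² = 66.42².
Subtracting pairs of circle equations eliminates x²+y² and gives linear equations (the radical axes):
442.2 x − 20.4 y = 32317.80
477.0 x + 345.6 y = 62101.28
Solving the 2×2 system: x ≈ 76.5, y ≈ 74.1 km.

x ≈ 76.5 km, y ≈ 74.1 km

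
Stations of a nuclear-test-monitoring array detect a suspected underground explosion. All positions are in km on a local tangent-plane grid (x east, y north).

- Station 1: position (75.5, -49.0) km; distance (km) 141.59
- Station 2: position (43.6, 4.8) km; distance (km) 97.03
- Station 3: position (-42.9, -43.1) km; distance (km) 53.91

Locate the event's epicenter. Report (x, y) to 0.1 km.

x ≈ -53.3 km, y ≈ 9.8 km

Circle about each station: (x − 75.5)² + (y + 49.0)² = 141.59²; (x − 43.6)² + (y − 4.8)² = 97.03²; (x + 42.9)² + (y + 43.1)² = 53.91².
Subtracting pairs of circle equations eliminates x²+y² and gives linear equations (the radical axes):
-63.8 x + 107.6 y = 4455.66
-236.8 x + 11.8 y = 12738.21
Solving the 2×2 system: x ≈ -53.3, y ≈ 9.8 km.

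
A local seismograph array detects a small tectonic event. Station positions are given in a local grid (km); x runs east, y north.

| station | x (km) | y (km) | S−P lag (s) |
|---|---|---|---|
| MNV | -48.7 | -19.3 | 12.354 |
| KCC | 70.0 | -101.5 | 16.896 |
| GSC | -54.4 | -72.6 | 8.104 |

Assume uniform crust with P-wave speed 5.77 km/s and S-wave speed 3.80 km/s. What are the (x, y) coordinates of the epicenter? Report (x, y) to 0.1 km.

Distance from S−P lag: d = Δt · v_P v_S / (v_P − v_S) = Δt · (5.77·3.80)/(5.77−3.80) ≈ 11.1299·Δt.
So d_MNV = 137.50, d_KCC = 188.05, d_GSC = 90.20 km.
Circle about each station: (x + 48.7)² + (y + 19.3)² = 137.50²; (x − 70.0)² + (y + 101.5)² = 188.05²; (x + 54.4)² + (y + 72.6)² = 90.20².
Subtracting the MNV equation from the KCC and GSC equations removes the quadratic terms:
237.4 x − 164.4 y = -3998.48
-11.4 x − 106.6 y = 16256.15
Solving the 2×2 system: x ≈ -114.0, y ≈ -140.3 km.
Check against MNV (with the unrounded x, y): √((x + 48.7)²+(y + 19.3)²) = 137.50 ≈ 137.50 km. ✓

(-114.0, -140.3)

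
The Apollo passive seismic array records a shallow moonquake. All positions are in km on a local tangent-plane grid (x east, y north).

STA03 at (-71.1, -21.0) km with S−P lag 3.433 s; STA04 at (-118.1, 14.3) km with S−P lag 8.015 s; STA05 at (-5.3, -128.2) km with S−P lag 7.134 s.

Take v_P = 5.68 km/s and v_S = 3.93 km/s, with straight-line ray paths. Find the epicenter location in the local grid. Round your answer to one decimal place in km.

(-32.3, -41.3)

Distance from S−P lag: d = Δt · v_P v_S / (v_P − v_S) = Δt · (5.68·3.93)/(5.68−3.93) ≈ 12.7557·Δt.
So d_STA03 = 43.79, d_STA04 = 102.24, d_STA05 = 91.00 km.
Circle about each station: (x + 71.1)² + (y + 21.0)² = 43.79²; (x + 118.1)² + (y − 14.3)² = 102.24²; (x + 5.3)² + (y + 128.2)² = 91.00².
Subtracting the STA03 equation from the STA04 and STA05 equations removes the quadratic terms:
-94.0 x + 70.6 y = 120.44
131.6 x − 214.4 y = 4603.68
Solving the 2×2 system: x ≈ -32.3, y ≈ -41.3 km.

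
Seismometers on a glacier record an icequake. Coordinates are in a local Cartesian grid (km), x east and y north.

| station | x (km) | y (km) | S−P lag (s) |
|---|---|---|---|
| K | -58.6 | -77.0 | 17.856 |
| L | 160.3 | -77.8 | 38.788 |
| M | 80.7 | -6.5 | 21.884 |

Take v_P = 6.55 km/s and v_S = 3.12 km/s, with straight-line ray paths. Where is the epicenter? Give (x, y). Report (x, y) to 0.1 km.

Distance from S−P lag: d = Δt · v_P v_S / (v_P − v_S) = Δt · (6.55·3.12)/(6.55−3.12) ≈ 5.9580·Δt.
So d_K = 106.39, d_L = 231.10, d_M = 130.39 km.
Circle about each station: (x + 58.6)² + (y + 77.0)² = 106.39²; (x − 160.3)² + (y + 77.8)² = 231.10²; (x − 80.7)² + (y + 6.5)² = 130.39².
Subtracting the K equation from the L and M equations removes the quadratic terms:
437.8 x − 1.6 y = -19702.41
278.6 x + 141.0 y = -8490.94
Solving the 2×2 system: x ≈ -44.9, y ≈ 28.5 km.

x ≈ -44.9 km, y ≈ 28.5 km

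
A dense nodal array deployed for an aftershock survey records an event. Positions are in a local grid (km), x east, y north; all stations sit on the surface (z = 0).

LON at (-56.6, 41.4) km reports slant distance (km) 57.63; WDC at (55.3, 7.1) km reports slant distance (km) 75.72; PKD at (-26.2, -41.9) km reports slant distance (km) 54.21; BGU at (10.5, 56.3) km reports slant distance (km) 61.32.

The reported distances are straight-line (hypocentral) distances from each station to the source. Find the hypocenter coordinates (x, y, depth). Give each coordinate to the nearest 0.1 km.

x ≈ -16.9 km, y ≈ 6.4 km, depth ≈ 22.8 km

Each station gives a sphere (x−x_i)² + (y−y_i)² + z² = d_i² (stations at z=0).
Subtracting the LON sphere from WDC and PKD: z² cancels, leaving linear equations in x and y:
223.8 x − 68.6 y = -4221.32
60.8 x − 166.6 y = -2092.98
Solving: x ≈ -16.902, y ≈ 6.395 km (keep extra digits for the depth step; rounded: -16.9, 6.4).
Then from the LON sphere: z² = 57.63² − (x + 56.6)² − (y − 41.4)² with x = -16.902, y = 6.395, so z ≈ 22.802 ≈ 22.8 km.
Check against BGU (with the unrounded solution): distance 61.33 ≈ 61.32 km. ✓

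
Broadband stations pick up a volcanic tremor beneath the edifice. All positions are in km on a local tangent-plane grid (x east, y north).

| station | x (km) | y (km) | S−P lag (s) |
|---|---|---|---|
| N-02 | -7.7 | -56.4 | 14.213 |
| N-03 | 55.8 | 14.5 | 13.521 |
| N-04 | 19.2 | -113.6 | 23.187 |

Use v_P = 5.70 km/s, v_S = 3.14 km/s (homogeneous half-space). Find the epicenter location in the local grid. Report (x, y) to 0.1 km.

Distance from S−P lag: d = Δt · v_P v_S / (v_P − v_S) = Δt · (5.70·3.14)/(5.70−3.14) ≈ 6.9914·Δt.
So d_N-02 = 99.37, d_N-03 = 94.53, d_N-04 = 162.11 km.
Circle about each station: (x + 7.7)² + (y + 56.4)² = 99.37²; (x − 55.8)² + (y − 14.5)² = 94.53²; (x − 19.2)² + (y + 113.6)² = 162.11².
Subtracting pairs of circle equations eliminates x²+y² and gives linear equations (the radical axes):
127.0 x + 141.8 y = 1022.12
53.8 x − 114.4 y = -6371.91
Solving the 2×2 system: x ≈ -35.5, y ≈ 39.0 km.
Check against N-02 (with the unrounded x, y): √((x + 7.7)²+(y + 56.4)²) = 99.37 ≈ 99.37 km. ✓

(-35.5, 39.0)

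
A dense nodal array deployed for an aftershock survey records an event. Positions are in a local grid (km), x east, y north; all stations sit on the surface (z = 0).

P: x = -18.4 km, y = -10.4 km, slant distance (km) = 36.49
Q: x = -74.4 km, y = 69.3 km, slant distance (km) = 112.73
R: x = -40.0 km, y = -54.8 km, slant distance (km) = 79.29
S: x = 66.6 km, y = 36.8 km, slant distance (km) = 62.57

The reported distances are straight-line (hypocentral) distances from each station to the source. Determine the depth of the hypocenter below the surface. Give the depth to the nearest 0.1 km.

Each station gives a sphere (x−x_i)² + (y−y_i)² + z² = d_i² (stations at z=0).
Subtracting the P sphere from Q and R: z² cancels, leaving linear equations in x and y:
-112.0 x + 159.4 y = -1485.40
-43.2 x − 88.8 y = -799.06
Solving: x ≈ 15.404, y ≈ 1.505 km (keep extra digits for the depth step; rounded: 15.4, 1.5).
Then from the P sphere: z² = 36.49² − (x + 18.4)² − (y + 10.4)² with x = 15.404, y = 1.505, so z ≈ 6.862 ≈ 6.9 km.
Check against S (with the unrounded solution): distance 62.56 ≈ 62.57 km. ✓

6.9 km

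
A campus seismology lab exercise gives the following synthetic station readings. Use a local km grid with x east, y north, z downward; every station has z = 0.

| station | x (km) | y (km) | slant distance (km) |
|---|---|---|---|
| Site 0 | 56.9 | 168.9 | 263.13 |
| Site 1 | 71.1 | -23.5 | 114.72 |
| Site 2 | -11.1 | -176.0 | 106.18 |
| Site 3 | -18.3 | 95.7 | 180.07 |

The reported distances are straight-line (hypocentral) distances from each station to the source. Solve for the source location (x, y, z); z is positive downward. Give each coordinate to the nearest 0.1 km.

Each station gives a sphere (x−x_i)² + (y−y_i)² + z² = d_i² (stations at z=0).
Subtracting the Site 0 sphere from Site 1 and Site 2: z² cancels, leaving linear equations in x and y:
28.4 x − 384.8 y = 29919.36
-136.0 x − 689.8 y = 57297.59
Solving: x ≈ -19.601, y ≈ -79.200 km (keep extra digits for the depth step; rounded: -19.6, -79.2).
Then from the Site 0 sphere: z² = 263.13² − (x − 56.9)² − (y − 168.9)² with x = -19.601, y = -79.200, so z ≈ 42.795 ≈ 42.8 km.

(-19.6, -79.2, 42.8)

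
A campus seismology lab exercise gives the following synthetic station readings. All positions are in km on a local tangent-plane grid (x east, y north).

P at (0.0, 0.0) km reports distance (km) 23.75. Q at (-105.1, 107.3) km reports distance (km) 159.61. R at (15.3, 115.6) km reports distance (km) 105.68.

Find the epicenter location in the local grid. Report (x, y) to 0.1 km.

x ≈ 21.5 km, y ≈ 10.1 km

Circle about each station: x² + y² = 23.75²; (x + 105.1)² + (y − 107.3)² = 159.61²; (x − 15.3)² + (y − 115.6)² = 105.68².
Subtracting the P equation from the Q and R equations removes the quadratic terms:
-210.2 x + 214.6 y = -2351.99
30.6 x + 231.2 y = 2993.25
Solving the 2×2 system: x ≈ 21.5, y ≈ 10.1 km.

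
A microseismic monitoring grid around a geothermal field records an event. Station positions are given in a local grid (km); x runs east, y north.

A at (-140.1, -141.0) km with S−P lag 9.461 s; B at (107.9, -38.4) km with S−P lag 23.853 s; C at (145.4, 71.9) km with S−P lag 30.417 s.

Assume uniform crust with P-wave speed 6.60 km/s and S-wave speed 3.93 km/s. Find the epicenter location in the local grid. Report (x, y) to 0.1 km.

x ≈ -123.5 km, y ≈ -50.6 km

Distance from S−P lag: d = Δt · v_P v_S / (v_P − v_S) = Δt · (6.60·3.93)/(6.60−3.93) ≈ 9.7146·Δt.
So d_A = 91.91, d_B = 231.72, d_C = 295.49 km.
Circle about each station: (x + 140.1)² + (y + 141.0)² = 91.91²; (x − 107.9)² + (y + 38.4)² = 231.72²; (x − 145.4)² + (y − 71.9)² = 295.49².
Subtracting the A equation from the B and C equations removes the quadratic terms:
496.0 x + 205.2 y = -71638.75
571.0 x + 425.8 y = -92065.13
Solving the 2×2 system: x ≈ -123.5, y ≈ -50.6 km.
Check against A (with the unrounded x, y): √((x + 140.1)²+(y + 141.0)²) = 91.90 ≈ 91.91 km. ✓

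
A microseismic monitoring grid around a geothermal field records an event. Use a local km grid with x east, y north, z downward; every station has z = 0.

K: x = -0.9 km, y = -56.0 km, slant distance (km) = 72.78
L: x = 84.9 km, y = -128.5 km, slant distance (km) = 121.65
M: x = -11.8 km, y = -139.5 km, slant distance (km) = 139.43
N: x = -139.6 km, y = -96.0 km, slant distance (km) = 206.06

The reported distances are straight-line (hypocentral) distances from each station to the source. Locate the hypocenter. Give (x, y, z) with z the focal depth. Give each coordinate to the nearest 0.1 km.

(47.6, -20.1, 40.7)

Each station gives a sphere (x−x_i)² + (y−y_i)² + z² = d_i² (stations at z=0).
Subtracting the K sphere from L and M: z² cancels, leaving linear equations in x and y:
171.6 x − 145.0 y = 11081.66
-21.8 x − 167.0 y = 2318.88
Solving: x ≈ 47.595, y ≈ -20.099 km (keep extra digits for the depth step; rounded: 47.6, -20.1).
Then from the K sphere: z² = 72.78² − (x + 0.9)² − (y + 56.0)² with x = 47.595, y = -20.099, so z ≈ 40.697 ≈ 40.7 km.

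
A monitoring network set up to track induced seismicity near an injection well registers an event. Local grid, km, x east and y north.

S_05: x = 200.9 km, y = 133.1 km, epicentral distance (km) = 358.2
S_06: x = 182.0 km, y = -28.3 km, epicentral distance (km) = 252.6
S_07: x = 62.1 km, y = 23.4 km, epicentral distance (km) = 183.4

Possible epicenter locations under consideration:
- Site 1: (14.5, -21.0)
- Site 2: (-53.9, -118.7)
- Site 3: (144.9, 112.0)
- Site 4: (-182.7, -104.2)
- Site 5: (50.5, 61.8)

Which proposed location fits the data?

For each candidate, compare |candidate − station| to the reported distance:
Site 1: residuals S_05 116.3, S_06 84.9, S_07 118.3 → max 118.3 km
Site 2: residuals S_05 0.0, S_06 0.0, S_07 0.0 → max 0.0 km
Site 3: residuals S_05 298.4, S_06 107.5, S_07 62.1 → max 298.4 km
Site 4: residuals S_05 92.9, S_06 119.9, S_07 92.7 → max 119.9 km
Site 5: residuals S_05 191.8, S_06 93.2, S_07 143.3 → max 191.8 km
Only Site 2 has all residuals ≈ 0.

Site 2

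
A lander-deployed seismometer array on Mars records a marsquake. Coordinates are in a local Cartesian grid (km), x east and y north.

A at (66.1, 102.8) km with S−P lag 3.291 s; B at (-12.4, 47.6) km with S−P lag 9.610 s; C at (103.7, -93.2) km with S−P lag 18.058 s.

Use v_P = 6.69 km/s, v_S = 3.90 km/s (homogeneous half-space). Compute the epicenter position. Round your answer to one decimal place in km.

Distance from S−P lag: d = Δt · v_P v_S / (v_P − v_S) = Δt · (6.69·3.90)/(6.69−3.90) ≈ 9.3516·Δt.
So d_A = 30.78, d_B = 89.87, d_C = 168.87 km.
Circle about each station: (x − 66.1)² + (y − 102.8)² = 30.78²; (x + 12.4)² + (y − 47.6)² = 89.87²; (x − 103.7)² + (y + 93.2)² = 168.87².
Subtracting the A equation from the B and C equations removes the quadratic terms:
-157.0 x − 110.4 y = -19646.74
75.2 x − 392.0 y = -23066.79
Solving the 2×2 system: x ≈ 73.8, y ≈ 73.0 km.

73.8 km east, 73.0 km north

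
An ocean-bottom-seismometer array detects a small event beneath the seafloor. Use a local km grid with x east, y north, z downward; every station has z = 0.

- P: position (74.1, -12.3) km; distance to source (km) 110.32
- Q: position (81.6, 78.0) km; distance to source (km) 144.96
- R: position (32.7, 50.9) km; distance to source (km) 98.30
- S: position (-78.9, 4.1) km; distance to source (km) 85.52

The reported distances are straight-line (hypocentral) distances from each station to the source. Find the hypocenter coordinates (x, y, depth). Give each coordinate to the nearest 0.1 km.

(-18.7, -8.1, 59.5)

Each station gives a sphere (x−x_i)² + (y−y_i)² + z² = d_i² (stations at z=0).
Subtracting the P sphere from Q and R: z² cancels, leaving linear equations in x and y:
15.0 x + 180.6 y = -1742.44
-82.8 x + 126.4 y = 525.61
Solving: x ≈ -18.705, y ≈ -8.095 km (keep extra digits for the depth step; rounded: -18.7, -8.1).
Then from the P sphere: z² = 110.32² − (x − 74.1)² − (y + 12.3)² with x = -18.705, y = -8.095, so z ≈ 59.498 ≈ 59.5 km.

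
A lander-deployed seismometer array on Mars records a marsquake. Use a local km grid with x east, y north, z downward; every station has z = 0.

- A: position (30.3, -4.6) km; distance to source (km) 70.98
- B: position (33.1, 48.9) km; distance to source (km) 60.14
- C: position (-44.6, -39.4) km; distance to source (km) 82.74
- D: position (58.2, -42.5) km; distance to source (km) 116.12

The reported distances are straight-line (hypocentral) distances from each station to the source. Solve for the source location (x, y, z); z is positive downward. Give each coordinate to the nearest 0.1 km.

(-23.1, 38.3, 18.6)

Each station gives a sphere (x−x_i)² + (y−y_i)² + z² = d_i² (stations at z=0).
Subtracting the A sphere from B and C: z² cancels, leaving linear equations in x and y:
5.6 x + 107.0 y = 3968.91
-149.8 x − 69.6 y = 794.52
Solving: x ≈ -23.100, y ≈ 38.302 km (keep extra digits for the depth step; rounded: -23.1, 38.3).
Then from the A sphere: z² = 70.98² − (x − 30.3)² − (y + 4.6)² with x = -23.100, y = 38.302, so z ≈ 18.602 ≈ 18.6 km.
Check against D (with the unrounded solution): distance 116.12 ≈ 116.12 km. ✓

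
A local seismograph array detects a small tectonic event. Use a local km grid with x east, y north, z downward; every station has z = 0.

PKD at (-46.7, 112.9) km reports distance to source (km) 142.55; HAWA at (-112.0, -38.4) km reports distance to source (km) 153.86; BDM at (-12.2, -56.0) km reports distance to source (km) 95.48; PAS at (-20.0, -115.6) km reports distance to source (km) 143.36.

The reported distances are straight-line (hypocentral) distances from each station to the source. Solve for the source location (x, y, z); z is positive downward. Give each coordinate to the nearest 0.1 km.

Each station gives a sphere (x−x_i)² + (y−y_i)² + z² = d_i² (stations at z=0).
Subtracting the PKD sphere from HAWA and BDM: z² cancels, leaving linear equations in x and y:
-130.6 x − 302.6 y = -4261.14
69.0 x − 337.8 y = -438.39
Solving: x ≈ 20.105, y ≈ 5.405 km (keep extra digits for the depth step; rounded: 20.1, 5.4).
Then from the PKD sphere: z² = 142.55² − (x + 46.7)² − (y − 112.9)² with x = 20.105, y = 5.405, so z ≈ 65.593 ≈ 65.6 km.
Check against PAS (with the unrounded solution): distance 143.36 ≈ 143.36 km. ✓

(20.1, 5.4, 65.6)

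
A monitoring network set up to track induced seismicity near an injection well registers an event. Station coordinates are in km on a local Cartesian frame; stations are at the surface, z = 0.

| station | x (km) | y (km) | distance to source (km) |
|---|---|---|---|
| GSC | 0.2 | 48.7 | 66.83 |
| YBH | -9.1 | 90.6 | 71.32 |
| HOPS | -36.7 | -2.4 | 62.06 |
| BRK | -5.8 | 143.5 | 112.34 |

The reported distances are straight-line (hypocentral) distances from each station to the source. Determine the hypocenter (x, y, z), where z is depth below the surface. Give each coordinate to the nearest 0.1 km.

Each station gives a sphere (x−x_i)² + (y−y_i)² + z² = d_i² (stations at z=0).
Subtracting the GSC sphere from YBH and HOPS: z² cancels, leaving linear equations in x and y:
-18.6 x + 83.8 y = 5299.15
-73.8 x − 102.2 y = -404.27
Solving: x ≈ -62.792, y ≈ 49.299 km (keep extra digits for the depth step; rounded: -62.8, 49.3).
Then from the GSC sphere: z² = 66.83² − (x − 0.2)² − (y − 48.7)² with x = -62.792, y = 49.299, so z ≈ 22.314 ≈ 22.3 km.

(-62.8, 49.3, 22.3)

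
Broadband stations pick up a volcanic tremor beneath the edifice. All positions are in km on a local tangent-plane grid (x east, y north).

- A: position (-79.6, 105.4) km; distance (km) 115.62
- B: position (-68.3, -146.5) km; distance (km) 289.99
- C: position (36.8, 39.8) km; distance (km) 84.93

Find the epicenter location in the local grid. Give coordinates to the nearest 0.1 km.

(34.4, 124.7)

Circle about each station: (x + 79.6)² + (y − 105.4)² = 115.62²; (x + 68.3)² + (y + 146.5)² = 289.99²; (x − 36.8)² + (y − 39.8)² = 84.93².
Subtracting the A equation from the B and C equations removes the quadratic terms:
22.6 x − 503.8 y = -62044.40
232.8 x − 131.2 y = -8352.16
Solving the 2×2 system: x ≈ 34.4, y ≈ 124.7 km.
Check against A (with the unrounded x, y): √((x + 79.6)²+(y − 105.4)²) = 115.62 ≈ 115.62 km. ✓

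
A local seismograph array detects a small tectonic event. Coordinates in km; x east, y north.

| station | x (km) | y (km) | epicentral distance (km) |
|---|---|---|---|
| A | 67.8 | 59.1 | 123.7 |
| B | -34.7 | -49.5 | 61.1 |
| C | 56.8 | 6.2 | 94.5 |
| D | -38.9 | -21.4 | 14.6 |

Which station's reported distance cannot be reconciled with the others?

Solve using three stations at a time. Using A, C, D (subtract circle equations pairwise → linear system) gives (x, y) ≈ (-36.8, -7.0).
Distances from that point to each station vs reported:
  A: calculated 123.7 vs reported 123.7 → residual 0.0 km
  B: calculated 42.6 vs reported 61.1 → residual 18.5 km
  C: calculated 94.5 vs reported 94.5 → residual 0.0 km
  D: calculated 14.6 vs reported 14.6 → residual 0.0 km
A, C, D are mutually consistent (residuals ≈ 0); B is off by 18.5 km.

B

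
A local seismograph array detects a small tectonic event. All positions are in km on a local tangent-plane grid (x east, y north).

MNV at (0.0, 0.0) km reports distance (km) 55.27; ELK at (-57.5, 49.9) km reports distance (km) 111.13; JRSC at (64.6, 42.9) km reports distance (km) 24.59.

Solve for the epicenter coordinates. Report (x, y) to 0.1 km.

(50.3, 22.9)

Circle about each station: x² + y² = 55.27²; (x + 57.5)² + (y − 49.9)² = 111.13²; (x − 64.6)² + (y − 42.9)² = 24.59².
Subtracting the MNV equation from the ELK and JRSC equations removes the quadratic terms:
-115.0 x + 99.8 y = -3498.84
129.2 x + 85.8 y = 8463.67
Solving the 2×2 system: x ≈ 50.3, y ≈ 22.9 km.
Check against MNV (with the unrounded x, y): √(x²+y²) = 55.27 ≈ 55.27 km. ✓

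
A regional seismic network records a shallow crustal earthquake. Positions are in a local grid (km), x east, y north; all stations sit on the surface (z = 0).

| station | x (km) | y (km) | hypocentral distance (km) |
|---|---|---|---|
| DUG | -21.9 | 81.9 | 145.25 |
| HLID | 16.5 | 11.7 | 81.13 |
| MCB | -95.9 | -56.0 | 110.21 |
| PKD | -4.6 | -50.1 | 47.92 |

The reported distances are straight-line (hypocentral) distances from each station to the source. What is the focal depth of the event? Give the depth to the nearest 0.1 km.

Each station gives a sphere (x−x_i)² + (y−y_i)² + z² = d_i² (stations at z=0).
Subtracting the DUG sphere from HLID and MCB: z² cancels, leaving linear equations in x and y:
76.8 x − 140.4 y = 7737.41
-148.0 x − 275.8 y = 14096.91
Solving: x ≈ 3.688, y ≈ -53.092 km (keep extra digits for the depth step; rounded: 3.7, -53.1).
Then from the DUG sphere: z² = 145.25² − (x + 21.9)² − (y − 81.9)² with x = 3.688, y = -53.092, so z ≈ 47.117 ≈ 47.1 km.

depth ≈ 47.1 km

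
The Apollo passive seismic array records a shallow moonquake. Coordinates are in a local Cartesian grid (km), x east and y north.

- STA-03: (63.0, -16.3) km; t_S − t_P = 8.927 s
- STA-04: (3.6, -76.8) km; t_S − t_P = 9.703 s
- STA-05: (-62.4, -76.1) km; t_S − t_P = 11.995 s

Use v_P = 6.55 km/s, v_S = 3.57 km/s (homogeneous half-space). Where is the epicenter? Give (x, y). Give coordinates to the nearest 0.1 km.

Distance from S−P lag: d = Δt · v_P v_S / (v_P − v_S) = Δt · (6.55·3.57)/(6.55−3.57) ≈ 7.8468·Δt.
So d_STA-03 = 70.05, d_STA-04 = 76.14, d_STA-05 = 94.12 km.
Circle about each station: (x − 63.0)² + (y + 16.3)² = 70.05²; (x − 3.6)² + (y + 76.8)² = 76.14²; (x + 62.4)² + (y + 76.1)² = 94.12².
Subtracting the STA-03 equation from the STA-04 and STA-05 equations removes the quadratic terms:
-118.8 x − 121.0 y = 786.21
-250.8 x − 119.6 y = 1498.71
Solving the 2×2 system: x ≈ -5.4, y ≈ -1.2 km.

x ≈ -5.4 km, y ≈ -1.2 km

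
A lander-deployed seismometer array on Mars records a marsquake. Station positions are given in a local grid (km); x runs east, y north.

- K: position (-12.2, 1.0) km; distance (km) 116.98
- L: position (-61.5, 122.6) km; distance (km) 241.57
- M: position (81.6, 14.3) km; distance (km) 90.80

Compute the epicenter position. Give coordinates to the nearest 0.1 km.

75.6 km east, -76.3 km north

Circle about each station: (x + 12.2)² + (y − 1.0)² = 116.98²; (x + 61.5)² + (y − 122.6)² = 241.57²; (x − 81.6)² + (y − 14.3)² = 90.80².
Subtracting pairs of circle equations eliminates x²+y² and gives linear equations (the radical axes):
-98.6 x + 243.2 y = -26008.57
187.6 x + 26.6 y = 12152.89
Solving the 2×2 system: x ≈ 75.6, y ≈ -76.3 km.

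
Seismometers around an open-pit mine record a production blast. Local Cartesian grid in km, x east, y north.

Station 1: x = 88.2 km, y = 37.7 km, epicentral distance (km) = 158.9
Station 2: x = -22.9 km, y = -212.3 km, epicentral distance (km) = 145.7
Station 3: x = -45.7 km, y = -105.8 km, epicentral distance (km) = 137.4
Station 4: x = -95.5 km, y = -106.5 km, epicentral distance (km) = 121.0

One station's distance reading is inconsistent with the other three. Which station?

Station 4

Solve using three stations at a time. Using Station 1, Station 2, Station 3 (subtract circle equations pairwise → linear system) gives (x, y) ≈ (90.9, -121.2).
Distances from that point to each station vs reported:
  Station 1: calculated 158.9 vs reported 158.9 → residual 0.0 km
  Station 2: calculated 145.7 vs reported 145.7 → residual 0.0 km
  Station 3: calculated 137.4 vs reported 137.4 → residual 0.0 km
  Station 4: calculated 187.0 vs reported 121.0 → residual 66.0 km
Station 1, Station 2, Station 3 are mutually consistent (residuals ≈ 0); Station 4 is off by 66.0 km.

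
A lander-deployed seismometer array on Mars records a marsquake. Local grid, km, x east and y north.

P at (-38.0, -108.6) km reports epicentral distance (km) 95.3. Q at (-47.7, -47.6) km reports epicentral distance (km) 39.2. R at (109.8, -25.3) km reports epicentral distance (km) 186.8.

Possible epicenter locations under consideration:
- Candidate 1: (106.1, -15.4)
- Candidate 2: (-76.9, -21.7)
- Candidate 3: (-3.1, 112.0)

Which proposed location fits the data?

For each candidate, compare |candidate − station| to the reported distance:
Candidate 1: residuals P 76.3, Q 117.9, R 176.2 → max 176.2 km
Candidate 2: residuals P 0.1, Q 0.2, R 0.1 → max 0.2 km
Candidate 3: residuals P 128.0, Q 126.5, R 9.0 → max 128.0 km
Only Candidate 2 has all residuals ≈ 0.

Candidate 2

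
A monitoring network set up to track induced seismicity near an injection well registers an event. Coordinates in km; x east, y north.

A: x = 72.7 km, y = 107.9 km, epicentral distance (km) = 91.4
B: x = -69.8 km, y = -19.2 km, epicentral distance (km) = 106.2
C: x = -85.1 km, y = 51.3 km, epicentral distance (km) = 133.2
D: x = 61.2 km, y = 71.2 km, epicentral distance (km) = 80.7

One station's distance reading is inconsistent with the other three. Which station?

Solve using three stations at a time. Using B, C, D (subtract circle equations pairwise → linear system) gives (x, y) ≈ (35.5, -5.3).
Distances from that point to each station vs reported:
  A: calculated 119.1 vs reported 91.4 → residual 27.7 km
  B: calculated 106.2 vs reported 106.2 → residual 0.0 km
  C: calculated 133.2 vs reported 133.2 → residual 0.0 km
  D: calculated 80.7 vs reported 80.7 → residual 0.0 km
B, C, D are mutually consistent (residuals ≈ 0); A is off by 27.7 km.

A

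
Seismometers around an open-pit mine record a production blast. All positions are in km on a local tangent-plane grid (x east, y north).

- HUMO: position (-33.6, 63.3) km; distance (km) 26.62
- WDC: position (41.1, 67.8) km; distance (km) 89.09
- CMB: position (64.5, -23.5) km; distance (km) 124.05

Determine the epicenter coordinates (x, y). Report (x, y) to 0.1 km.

x ≈ -43.0 km, y ≈ 38.4 km

Circle about each station: (x + 33.6)² + (y − 63.3)² = 26.62²; (x − 41.1)² + (y − 67.8)² = 89.09²; (x − 64.5)² + (y + 23.5)² = 124.05².
Subtracting pairs of circle equations eliminates x²+y² and gives linear equations (the radical axes):
149.4 x + 9.0 y = -6078.20
196.2 x − 173.6 y = -15103.13
Solving the 2×2 system: x ≈ -43.0, y ≈ 38.4 km.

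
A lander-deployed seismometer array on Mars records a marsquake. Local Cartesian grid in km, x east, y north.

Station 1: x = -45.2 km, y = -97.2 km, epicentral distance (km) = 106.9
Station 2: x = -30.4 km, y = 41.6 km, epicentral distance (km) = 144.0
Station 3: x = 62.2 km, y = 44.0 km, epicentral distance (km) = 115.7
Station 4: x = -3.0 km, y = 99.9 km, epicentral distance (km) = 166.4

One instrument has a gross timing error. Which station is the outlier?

Solve using three stations at a time. Using Station 1, Station 2, Station 3 (subtract circle equations pairwise → linear system) gives (x, y) ≈ (58.5, -71.6).
Distances from that point to each station vs reported:
  Station 1: calculated 106.9 vs reported 106.9 → residual 0.0 km
  Station 2: calculated 144.0 vs reported 144.0 → residual 0.0 km
  Station 3: calculated 115.7 vs reported 115.7 → residual 0.0 km
  Station 4: calculated 182.2 vs reported 166.4 → residual 15.8 km
Station 1, Station 2, Station 3 are mutually consistent (residuals ≈ 0); Station 4 is off by 15.8 km.

Station 4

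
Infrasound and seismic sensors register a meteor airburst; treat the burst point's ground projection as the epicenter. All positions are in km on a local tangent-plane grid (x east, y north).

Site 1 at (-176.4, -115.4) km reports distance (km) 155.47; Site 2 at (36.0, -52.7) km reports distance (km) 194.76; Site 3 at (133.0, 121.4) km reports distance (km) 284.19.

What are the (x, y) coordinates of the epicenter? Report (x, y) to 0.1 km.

x ≈ -137.8 km, y ≈ 35.2 km

Circle about each station: (x + 176.4)² + (y + 115.4)² = 155.47²; (x − 36.0)² + (y + 52.7)² = 194.76²; (x − 133.0)² + (y − 121.4)² = 284.19².
Subtracting the Site 1 equation from the Site 2 and Site 3 equations removes the quadratic terms:
424.8 x + 125.4 y = -54121.37
618.8 x + 473.6 y = -68600.20
Solving the 2×2 system: x ≈ -137.8, y ≈ 35.2 km.
Check against Site 1 (with the unrounded x, y): √((x + 176.4)²+(y + 115.4)²) = 155.46 ≈ 155.47 km. ✓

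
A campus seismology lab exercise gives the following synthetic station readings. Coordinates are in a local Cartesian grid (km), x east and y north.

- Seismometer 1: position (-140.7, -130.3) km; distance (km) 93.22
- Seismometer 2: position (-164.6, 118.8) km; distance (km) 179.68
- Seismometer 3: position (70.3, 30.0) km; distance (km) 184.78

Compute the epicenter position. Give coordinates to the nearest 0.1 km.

(-97.3, -47.8)

Circle about each station: (x + 140.7)² + (y + 130.3)² = 93.22²; (x + 164.6)² + (y − 118.8)² = 179.68²; (x − 70.3)² + (y − 30.0)² = 184.78².
Subtracting the Seismometer 1 equation from the Seismometer 2 and Seismometer 3 equations removes the quadratic terms:
-47.8 x + 498.2 y = -19162.91
422.0 x + 320.6 y = -56386.17
Solving the 2×2 system: x ≈ -97.3, y ≈ -47.8 km.
Check against Seismometer 1 (with the unrounded x, y): √((x + 140.7)²+(y + 130.3)²) = 93.22 ≈ 93.22 km. ✓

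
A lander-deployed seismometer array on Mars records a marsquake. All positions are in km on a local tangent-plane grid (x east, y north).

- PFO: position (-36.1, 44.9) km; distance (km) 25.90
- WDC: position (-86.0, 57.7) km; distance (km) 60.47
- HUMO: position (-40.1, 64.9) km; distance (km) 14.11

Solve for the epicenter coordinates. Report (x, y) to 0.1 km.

Circle about each station: (x + 36.1)² + (y − 44.9)² = 25.90²; (x + 86.0)² + (y − 57.7)² = 60.47²; (x + 40.1)² + (y − 64.9)² = 14.11².
Subtracting the PFO equation from the WDC and HUMO equations removes the quadratic terms:
-99.8 x + 25.6 y = 4420.26
-8.0 x + 40.0 y = 2972.52
Solving the 2×2 system: x ≈ -26.6, y ≈ 69.0 km.

-26.6 km east, 69.0 km north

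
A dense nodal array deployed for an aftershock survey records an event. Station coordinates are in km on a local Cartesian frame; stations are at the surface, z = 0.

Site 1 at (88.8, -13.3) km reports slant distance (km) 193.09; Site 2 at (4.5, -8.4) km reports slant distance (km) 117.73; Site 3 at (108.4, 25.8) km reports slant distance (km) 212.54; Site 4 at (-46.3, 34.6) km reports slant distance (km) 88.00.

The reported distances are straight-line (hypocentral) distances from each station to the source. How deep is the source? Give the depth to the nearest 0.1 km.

Each station gives a sphere (x−x_i)² + (y−y_i)² + z² = d_i² (stations at z=0).
Subtracting the Site 1 sphere from Site 2 and Site 3: z² cancels, leaving linear equations in x and y:
-168.6 x + 9.8 y = 15451.88
39.2 x + 78.2 y = -3535.63
Solving: x ≈ -91.607, y ≈ 0.708 km (keep extra digits for the depth step; rounded: -91.6, 0.7).
Then from the Site 1 sphere: z² = 193.09² − (x − 88.8)² − (y + 13.3)² with x = -91.607, y = 0.708, so z ≈ 67.386 ≈ 67.4 km.

67.4 km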